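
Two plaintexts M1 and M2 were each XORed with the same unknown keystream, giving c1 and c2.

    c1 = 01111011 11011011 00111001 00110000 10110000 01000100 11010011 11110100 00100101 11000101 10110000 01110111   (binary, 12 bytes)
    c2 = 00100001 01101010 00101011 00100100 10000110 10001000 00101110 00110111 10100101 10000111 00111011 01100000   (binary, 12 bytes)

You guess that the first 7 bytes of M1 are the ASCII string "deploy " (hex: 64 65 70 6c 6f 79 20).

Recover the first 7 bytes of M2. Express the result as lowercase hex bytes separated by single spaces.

3e d4 62 78 59 b5 dd

First, c1 ⊕ c2 = (M1 ⊕ K) ⊕ (M2 ⊕ K) = M1 ⊕ M2, so the key drops out. Then M2 = (M1 ⊕ M2) ⊕ M1 over the first 7 bytes.
byte 0: (7b XOR 21) XOR 64 = 5a XOR 64 = 3e
byte 1: (db XOR 6a) XOR 65 = b1 XOR 65 = d4
byte 2: (39 XOR 2b) XOR 70 = 12 XOR 70 = 62
byte 3: (30 XOR 24) XOR 6c = 14 XOR 6c = 78
byte 4: (b0 XOR 86) XOR 6f = 36 XOR 6f = 59
byte 5: (44 XOR 88) XOR 79 = cc XOR 79 = b5
byte 6: (d3 XOR 2e) XOR 20 = fd XOR 20 = dd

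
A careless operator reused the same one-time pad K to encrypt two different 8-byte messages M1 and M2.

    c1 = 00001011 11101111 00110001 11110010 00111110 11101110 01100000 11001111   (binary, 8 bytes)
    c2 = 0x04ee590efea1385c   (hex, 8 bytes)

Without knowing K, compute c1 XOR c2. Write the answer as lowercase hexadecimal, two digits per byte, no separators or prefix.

0f0168fcc04f5893

c1 ⊕ c2 = (M1 ⊕ K) ⊕ (M2 ⊕ K) = M1 ⊕ M2 — the shared key cancels under XOR.
byte 0: 00001011 ^ 00000100 = 00001111
byte 1: 11101111 ^ 11101110 = 00000001
byte 2: 00110001 ^ 01011001 = 01101000
byte 3: 11110010 ^ 00001110 = 11111100
byte 4: 00111110 ^ 11111110 = 11000000
byte 5: 11101110 ^ 10100001 = 01001111
byte 6: 01100000 ^ 00111000 = 01011000
byte 7: 11001111 ^ 01011100 = 10010011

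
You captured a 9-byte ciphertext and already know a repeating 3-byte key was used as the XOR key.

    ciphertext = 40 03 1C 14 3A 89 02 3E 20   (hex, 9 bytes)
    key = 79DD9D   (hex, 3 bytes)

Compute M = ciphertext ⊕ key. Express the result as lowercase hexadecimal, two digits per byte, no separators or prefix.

The 3-byte key repeats, so the effective keystream is 79 dd 9d 79 dd 9d 79 dd 9d.
byte 0: 40 ^ 79 = 39
byte 1: 03 ^ dd = de
byte 2: 1c ^ 9d = 81
byte 3: 14 ^ 79 = 6d
byte 4: 3a ^ dd = e7
byte 5: 89 ^ 9d = 14
byte 6: 02 ^ 79 = 7b
byte 7: 3e ^ dd = e3
byte 8: 20 ^ 9d = bd

39de816de7147be3bd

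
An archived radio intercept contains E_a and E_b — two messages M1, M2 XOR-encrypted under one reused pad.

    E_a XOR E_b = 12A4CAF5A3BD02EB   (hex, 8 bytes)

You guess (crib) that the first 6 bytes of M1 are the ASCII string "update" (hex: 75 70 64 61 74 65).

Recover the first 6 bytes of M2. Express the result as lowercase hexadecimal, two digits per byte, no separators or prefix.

Since E_a ⊕ E_b = M1 ⊕ M2, XORing with the guessed M1 bytes yields the corresponding M2 bytes: M2 = (E_a ⊕ E_b) ⊕ M1.
00010010 XOR 01110101 = 01100111
10100100 XOR 01110000 = 11010100
11001010 XOR 01100100 = 10101110
11110101 XOR 01100001 = 10010100
10100011 XOR 01110100 = 11010111
10111101 XOR 01100101 = 11011000

67d4ae94d7d8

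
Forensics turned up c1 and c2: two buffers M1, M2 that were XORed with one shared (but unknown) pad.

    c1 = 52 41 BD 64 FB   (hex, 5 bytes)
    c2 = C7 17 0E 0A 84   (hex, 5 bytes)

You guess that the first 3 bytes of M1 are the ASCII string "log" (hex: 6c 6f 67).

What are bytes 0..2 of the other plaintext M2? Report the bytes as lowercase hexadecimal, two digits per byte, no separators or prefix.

First, c1 ⊕ c2 = (M1 ⊕ K) ⊕ (M2 ⊕ K) = M1 ⊕ M2, so the key drops out. Then M2 = (M1 ⊕ M2) ⊕ M1 over the first 3 bytes.
byte 0: (52 ^ c7) ^ 6c = 95 ^ 6c = f9
byte 1: (41 ^ 17) ^ 6f = 56 ^ 6f = 39
byte 2: (bd ^ 0e) ^ 67 = b3 ^ 67 = d4

f939d4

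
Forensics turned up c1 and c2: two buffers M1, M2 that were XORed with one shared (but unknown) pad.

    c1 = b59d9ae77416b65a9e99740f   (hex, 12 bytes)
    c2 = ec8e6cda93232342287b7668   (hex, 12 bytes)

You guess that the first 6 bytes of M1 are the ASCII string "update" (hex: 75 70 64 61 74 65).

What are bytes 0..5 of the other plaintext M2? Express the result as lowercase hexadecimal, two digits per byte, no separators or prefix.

First, c1 ⊕ c2 = (M1 ⊕ K) ⊕ (M2 ⊕ K) = M1 ⊕ M2, so the key drops out. Then M2 = (M1 ⊕ M2) ⊕ M1 over the first 6 bytes.
byte 0: (b5 xor ec) xor 75 = 59 xor 75 = 2c
byte 1: (9d xor 8e) xor 70 = 13 xor 70 = 63
byte 2: (9a xor 6c) xor 64 = f6 xor 64 = 92
byte 3: (e7 xor da) xor 61 = 3d xor 61 = 5c
byte 4: (74 xor 93) xor 74 = e7 xor 74 = 93
byte 5: (16 xor 23) xor 65 = 35 xor 65 = 50

2c63925c9350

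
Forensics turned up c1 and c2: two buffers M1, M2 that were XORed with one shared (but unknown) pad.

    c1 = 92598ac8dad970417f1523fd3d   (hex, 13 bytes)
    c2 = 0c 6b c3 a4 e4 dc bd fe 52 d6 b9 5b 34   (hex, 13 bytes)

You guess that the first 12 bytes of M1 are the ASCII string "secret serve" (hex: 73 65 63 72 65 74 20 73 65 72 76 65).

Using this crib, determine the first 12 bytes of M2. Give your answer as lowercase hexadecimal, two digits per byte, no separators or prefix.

ed572a1e5b71edcc48b1ecc3

First, c1 ⊕ c2 = (M1 ⊕ K) ⊕ (M2 ⊕ K) = M1 ⊕ M2, so the key drops out. Then M2 = (M1 ⊕ M2) ⊕ M1 over the first 12 bytes.
byte 0: (92 XOR 0c) XOR 73 = 9e XOR 73 = ed
byte 1: (59 XOR 6b) XOR 65 = 32 XOR 65 = 57
byte 2: (8a XOR c3) XOR 63 = 49 XOR 63 = 2a
byte 3: (c8 XOR a4) XOR 72 = 6c XOR 72 = 1e
byte 4: (da XOR e4) XOR 65 = 3e XOR 65 = 5b
byte 5: (d9 XOR dc) XOR 74 = 05 XOR 74 = 71
byte 6: (70 XOR bd) XOR 20 = cd XOR 20 = ed
byte 7: (41 XOR fe) XOR 73 = bf XOR 73 = cc
byte 8: (7f XOR 52) XOR 65 = 2d XOR 65 = 48
byte 9: (15 XOR d6) XOR 72 = c3 XOR 72 = b1
byte 10: (23 XOR b9) XOR 76 = 9a XOR 76 = ec
byte 11: (fd XOR 5b) XOR 65 = a6 XOR 65 = c3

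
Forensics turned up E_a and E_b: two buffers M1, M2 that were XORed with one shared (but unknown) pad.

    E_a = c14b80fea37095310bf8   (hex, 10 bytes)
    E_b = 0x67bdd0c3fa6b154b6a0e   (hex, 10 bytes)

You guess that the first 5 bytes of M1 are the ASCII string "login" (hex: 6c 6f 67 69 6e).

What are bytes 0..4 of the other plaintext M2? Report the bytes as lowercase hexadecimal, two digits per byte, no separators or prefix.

ca99375437

First, E_a ⊕ E_b = (M1 ⊕ K) ⊕ (M2 ⊕ K) = M1 ⊕ M2, so the key drops out. Then M2 = (M1 ⊕ M2) ⊕ M1 over the first 5 bytes.
byte 0: (c1 ⊕ 67) ⊕ 6c = a6 ⊕ 6c = ca
byte 1: (4b ⊕ bd) ⊕ 6f = f6 ⊕ 6f = 99
byte 2: (80 ⊕ d0) ⊕ 67 = 50 ⊕ 67 = 37
byte 3: (fe ⊕ c3) ⊕ 69 = 3d ⊕ 69 = 54
byte 4: (a3 ⊕ fa) ⊕ 6e = 59 ⊕ 6e = 37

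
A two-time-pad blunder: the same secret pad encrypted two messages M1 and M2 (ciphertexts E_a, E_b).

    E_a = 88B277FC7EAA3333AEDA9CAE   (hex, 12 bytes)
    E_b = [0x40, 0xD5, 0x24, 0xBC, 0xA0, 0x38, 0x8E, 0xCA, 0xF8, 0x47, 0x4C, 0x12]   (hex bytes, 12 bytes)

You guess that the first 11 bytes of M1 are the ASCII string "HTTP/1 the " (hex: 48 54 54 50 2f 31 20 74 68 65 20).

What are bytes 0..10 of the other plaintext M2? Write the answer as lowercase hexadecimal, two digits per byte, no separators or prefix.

First, E_a ⊕ E_b = (M1 ⊕ K) ⊕ (M2 ⊕ K) = M1 ⊕ M2, so the key drops out. Then M2 = (M1 ⊕ M2) ⊕ M1 over the first 11 bytes.
byte 0: (88 ⊕ 40) ⊕ 48 = c8 ⊕ 48 = 80
byte 1: (b2 ⊕ d5) ⊕ 54 = 67 ⊕ 54 = 33
byte 2: (77 ⊕ 24) ⊕ 54 = 53 ⊕ 54 = 07
byte 3: (fc ⊕ bc) ⊕ 50 = 40 ⊕ 50 = 10
byte 4: (7e ⊕ a0) ⊕ 2f = de ⊕ 2f = f1
byte 5: (aa ⊕ 38) ⊕ 31 = 92 ⊕ 31 = a3
byte 6: (33 ⊕ 8e) ⊕ 20 = bd ⊕ 20 = 9d
byte 7: (33 ⊕ ca) ⊕ 74 = f9 ⊕ 74 = 8d
byte 8: (ae ⊕ f8) ⊕ 68 = 56 ⊕ 68 = 3e
byte 9: (da ⊕ 47) ⊕ 65 = 9d ⊕ 65 = f8
byte 10: (9c ⊕ 4c) ⊕ 20 = d0 ⊕ 20 = f0

80330710f1a39d8d3ef8f0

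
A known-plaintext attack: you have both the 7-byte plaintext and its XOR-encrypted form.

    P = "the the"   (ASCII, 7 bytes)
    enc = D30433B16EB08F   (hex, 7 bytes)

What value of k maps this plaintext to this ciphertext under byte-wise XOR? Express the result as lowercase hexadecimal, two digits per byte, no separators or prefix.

Since enc = P ⊕ k, XORing both sides with P gives k = P ⊕ enc.
74 XOR d3 = a7
68 XOR 04 = 6c
65 XOR 33 = 56
20 XOR b1 = 91
74 XOR 6e = 1a
68 XOR b0 = d8
65 XOR 8f = ea

a76c56911ad8ea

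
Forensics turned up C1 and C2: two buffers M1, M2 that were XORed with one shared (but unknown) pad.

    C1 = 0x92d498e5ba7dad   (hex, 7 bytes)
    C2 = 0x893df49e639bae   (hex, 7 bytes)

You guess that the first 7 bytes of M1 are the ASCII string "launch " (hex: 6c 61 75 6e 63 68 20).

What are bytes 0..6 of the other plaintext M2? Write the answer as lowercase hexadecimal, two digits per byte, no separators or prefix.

First, C1 ⊕ C2 = (M1 ⊕ K) ⊕ (M2 ⊕ K) = M1 ⊕ M2, so the key drops out. Then M2 = (M1 ⊕ M2) ⊕ M1 over the first 7 bytes.
byte 0: (92 ^ 89) ^ 6c = 1b ^ 6c = 77
byte 1: (d4 ^ 3d) ^ 61 = e9 ^ 61 = 88
byte 2: (98 ^ f4) ^ 75 = 6c ^ 75 = 19
byte 3: (e5 ^ 9e) ^ 6e = 7b ^ 6e = 15
byte 4: (ba ^ 63) ^ 63 = d9 ^ 63 = ba
byte 5: (7d ^ 9b) ^ 68 = e6 ^ 68 = 8e
byte 6: (ad ^ ae) ^ 20 = 03 ^ 20 = 23

77881915ba8e23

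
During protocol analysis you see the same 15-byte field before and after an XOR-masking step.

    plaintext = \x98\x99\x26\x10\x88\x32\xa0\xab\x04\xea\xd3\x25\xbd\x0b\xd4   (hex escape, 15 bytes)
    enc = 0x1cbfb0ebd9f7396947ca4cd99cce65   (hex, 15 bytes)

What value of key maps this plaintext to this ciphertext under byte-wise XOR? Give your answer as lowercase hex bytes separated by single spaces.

Since enc = plaintext ⊕ key, XORing both sides with plaintext gives key = plaintext ⊕ enc.
byte 0: 98 ⊕ 1c = 84
byte 1: 99 ⊕ bf = 26
byte 2: 26 ⊕ b0 = 96
byte 3: 10 ⊕ eb = fb
byte 4: 88 ⊕ d9 = 51
byte 5: 32 ⊕ f7 = c5
byte 6: a0 ⊕ 39 = 99
byte 7: ab ⊕ 69 = c2
byte 8: 04 ⊕ 47 = 43
byte 9: ea ⊕ ca = 20
byte 10: d3 ⊕ 4c = 9f
byte 11: 25 ⊕ d9 = fc
byte 12: bd ⊕ 9c = 21
byte 13: 0b ⊕ ce = c5
byte 14: d4 ⊕ 65 = b1

84 26 96 fb 51 c5 99 c2 43 20 9f fc 21 c5 b1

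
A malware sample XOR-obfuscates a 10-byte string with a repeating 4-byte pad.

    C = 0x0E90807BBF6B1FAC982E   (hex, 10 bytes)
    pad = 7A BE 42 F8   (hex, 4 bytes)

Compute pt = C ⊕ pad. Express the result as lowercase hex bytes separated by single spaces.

74 2e c2 83 c5 d5 5d 54 e2 90

The 4-byte key repeats, so the effective keystream is 7a be 42 f8 7a be 42 f8 7a be.
byte 0: 0e xor 7a = 74
byte 1: 90 xor be = 2e
byte 2: 80 xor 42 = c2
byte 3: 7b xor f8 = 83
byte 4: bf xor 7a = c5
byte 5: 6b xor be = d5
byte 6: 1f xor 42 = 5d
byte 7: ac xor f8 = 54
byte 8: 98 xor 7a = e2
byte 9: 2e xor be = 90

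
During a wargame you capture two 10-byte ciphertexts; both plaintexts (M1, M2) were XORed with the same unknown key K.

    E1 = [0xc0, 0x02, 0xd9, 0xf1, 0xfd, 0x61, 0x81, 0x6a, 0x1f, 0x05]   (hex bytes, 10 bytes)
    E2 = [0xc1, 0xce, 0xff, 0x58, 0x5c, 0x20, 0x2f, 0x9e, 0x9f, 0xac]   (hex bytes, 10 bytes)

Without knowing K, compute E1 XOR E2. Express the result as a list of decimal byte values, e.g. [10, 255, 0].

E1 ⊕ E2 = (M1 ⊕ K) ⊕ (M2 ⊕ K) = M1 ⊕ M2 — the shared key cancels under XOR.
c0 ^ c1 = 01
02 ^ ce = cc
d9 ^ ff = 26
f1 ^ 58 = a9
fd ^ 5c = a1
61 ^ 20 = 41
81 ^ 2f = ae
6a ^ 9e = f4
1f ^ 9f = 80
05 ^ ac = a9

[1, 204, 38, 169, 161, 65, 174, 244, 128, 169]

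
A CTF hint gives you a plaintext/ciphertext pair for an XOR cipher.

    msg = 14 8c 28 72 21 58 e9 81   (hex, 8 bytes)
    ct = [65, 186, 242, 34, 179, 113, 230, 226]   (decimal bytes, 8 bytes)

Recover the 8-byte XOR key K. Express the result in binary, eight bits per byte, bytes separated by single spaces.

Since ct = msg ⊕ K, XORing both sides with msg gives K = msg ⊕ ct.
14 xor 41 = 55
8c xor ba = 36
28 xor f2 = da
72 xor 22 = 50
21 xor b3 = 92
58 xor 71 = 29
e9 xor e6 = 0f
81 xor e2 = 63

01010101 00110110 11011010 01010000 10010010 00101001 00001111 01100011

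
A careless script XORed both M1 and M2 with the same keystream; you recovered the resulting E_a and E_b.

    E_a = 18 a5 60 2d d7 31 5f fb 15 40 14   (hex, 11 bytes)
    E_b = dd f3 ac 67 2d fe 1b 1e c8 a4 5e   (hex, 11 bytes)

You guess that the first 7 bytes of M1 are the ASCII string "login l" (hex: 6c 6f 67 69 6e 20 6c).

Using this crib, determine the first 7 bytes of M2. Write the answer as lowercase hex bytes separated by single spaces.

First, E_a ⊕ E_b = (M1 ⊕ K) ⊕ (M2 ⊕ K) = M1 ⊕ M2, so the key drops out. Then M2 = (M1 ⊕ M2) ⊕ M1 over the first 7 bytes.
byte 0: (18 ⊕ dd) ⊕ 6c = c5 ⊕ 6c = a9
byte 1: (a5 ⊕ f3) ⊕ 6f = 56 ⊕ 6f = 39
byte 2: (60 ⊕ ac) ⊕ 67 = cc ⊕ 67 = ab
byte 3: (2d ⊕ 67) ⊕ 69 = 4a ⊕ 69 = 23
byte 4: (d7 ⊕ 2d) ⊕ 6e = fa ⊕ 6e = 94
byte 5: (31 ⊕ fe) ⊕ 20 = cf ⊕ 20 = ef
byte 6: (5f ⊕ 1b) ⊕ 6c = 44 ⊕ 6c = 28

a9 39 ab 23 94 ef 28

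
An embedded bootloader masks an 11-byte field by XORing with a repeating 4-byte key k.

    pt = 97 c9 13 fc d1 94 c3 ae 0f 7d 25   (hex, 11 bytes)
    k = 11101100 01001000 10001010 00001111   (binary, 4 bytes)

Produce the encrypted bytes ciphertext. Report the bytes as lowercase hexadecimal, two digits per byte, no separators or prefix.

The 4-byte key repeats, so the effective keystream is ec 48 8a 0f ec 48 8a 0f ec 48 8a.
byte 0: 97 XOR ec = 7b
byte 1: c9 XOR 48 = 81
byte 2: 13 XOR 8a = 99
byte 3: fc XOR 0f = f3
byte 4: d1 XOR ec = 3d
byte 5: 94 XOR 48 = dc
byte 6: c3 XOR 8a = 49
byte 7: ae XOR 0f = a1
byte 8: 0f XOR ec = e3
byte 9: 7d XOR 48 = 35
byte 10: 25 XOR 8a = af

7b8199f33ddc49a1e335af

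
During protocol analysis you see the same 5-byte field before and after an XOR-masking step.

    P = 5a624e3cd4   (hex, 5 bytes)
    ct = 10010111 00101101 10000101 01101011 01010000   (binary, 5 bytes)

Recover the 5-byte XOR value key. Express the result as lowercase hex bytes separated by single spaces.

cd 4f cb 57 84

Since ct = P ⊕ key, XORing both sides with P gives key = P ⊕ ct.
 90 ⊕ 151 = 205
 98 ⊕  45 =  79
 78 ⊕ 133 = 203
 60 ⊕ 107 =  87
212 ⊕  80 = 132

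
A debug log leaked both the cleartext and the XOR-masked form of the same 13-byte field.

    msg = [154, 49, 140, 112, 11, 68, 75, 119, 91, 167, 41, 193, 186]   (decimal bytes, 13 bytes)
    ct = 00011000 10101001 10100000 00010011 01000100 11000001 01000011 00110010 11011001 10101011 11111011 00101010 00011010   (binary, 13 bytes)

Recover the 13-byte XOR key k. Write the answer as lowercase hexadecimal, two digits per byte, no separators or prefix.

Since ct = msg ⊕ k, XORing both sides with msg gives k = msg ⊕ ct.
9a ^ 18 = 82
31 ^ a9 = 98
8c ^ a0 = 2c
70 ^ 13 = 63
0b ^ 44 = 4f
44 ^ c1 = 85
4b ^ 43 = 08
77 ^ 32 = 45
5b ^ d9 = 82
a7 ^ ab = 0c
29 ^ fb = d2
c1 ^ 2a = eb
ba ^ 1a = a0

82982c634f850845820cd2eba0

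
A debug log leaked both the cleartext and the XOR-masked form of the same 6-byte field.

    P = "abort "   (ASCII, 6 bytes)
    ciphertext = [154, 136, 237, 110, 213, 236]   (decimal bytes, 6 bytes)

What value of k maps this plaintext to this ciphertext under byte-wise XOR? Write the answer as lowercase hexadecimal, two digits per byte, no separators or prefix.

Since ciphertext = P ⊕ k, XORing both sides with P gives k = P ⊕ ciphertext.
byte 0: 61 XOR 9a = fb
byte 1: 62 XOR 88 = ea
byte 2: 6f XOR ed = 82
byte 3: 72 XOR 6e = 1c
byte 4: 74 XOR d5 = a1
byte 5: 20 XOR ec = cc

fbea821ca1cc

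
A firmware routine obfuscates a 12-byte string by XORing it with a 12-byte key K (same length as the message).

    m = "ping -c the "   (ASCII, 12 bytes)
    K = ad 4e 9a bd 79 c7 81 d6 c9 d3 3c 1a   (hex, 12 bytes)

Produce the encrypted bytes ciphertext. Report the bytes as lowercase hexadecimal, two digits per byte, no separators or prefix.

dd27f4da59eae2f6bdbb593a

XOR is its own inverse, so applying the key byte-wise gives the result directly.
byte 0: 01110000 XOR 10101101 = 11011101
byte 1: 01101001 XOR 01001110 = 00100111
byte 2: 01101110 XOR 10011010 = 11110100
byte 3: 01100111 XOR 10111101 = 11011010
byte 4: 00100000 XOR 01111001 = 01011001
byte 5: 00101101 XOR 11000111 = 11101010
byte 6: 01100011 XOR 10000001 = 11100010
byte 7: 00100000 XOR 11010110 = 11110110
byte 8: 01110100 XOR 11001001 = 10111101
byte 9: 01101000 XOR 11010011 = 10111011
byte 10: 01100101 XOR 00111100 = 01011001
byte 11: 00100000 XOR 00011010 = 00111010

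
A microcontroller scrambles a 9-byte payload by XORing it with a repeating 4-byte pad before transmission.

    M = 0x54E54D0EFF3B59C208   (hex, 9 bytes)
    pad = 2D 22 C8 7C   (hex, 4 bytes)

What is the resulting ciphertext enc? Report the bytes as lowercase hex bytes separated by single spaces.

79 c7 85 72 d2 19 91 be 25

The 4-byte key repeats, so the effective keystream is 2d 22 c8 7c 2d 22 c8 7c 2d.
byte 0:  84 XOR  45 = 121
byte 1: 229 XOR  34 = 199
byte 2:  77 XOR 200 = 133
byte 3:  14 XOR 124 = 114
byte 4: 255 XOR  45 = 210
byte 5:  59 XOR  34 =  25
byte 6:  89 XOR 200 = 145
byte 7: 194 XOR 124 = 190
byte 8:   8 XOR  45 =  37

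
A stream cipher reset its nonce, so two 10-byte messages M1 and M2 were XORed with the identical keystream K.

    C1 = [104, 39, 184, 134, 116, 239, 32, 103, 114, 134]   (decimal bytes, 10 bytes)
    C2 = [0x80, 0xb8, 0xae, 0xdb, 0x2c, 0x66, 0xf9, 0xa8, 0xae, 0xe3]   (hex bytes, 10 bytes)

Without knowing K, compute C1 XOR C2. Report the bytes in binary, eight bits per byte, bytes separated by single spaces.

11101000 10011111 00010110 01011101 01011000 10001001 11011001 11001111 11011100 01100101

C1 ⊕ C2 = (M1 ⊕ K) ⊕ (M2 ⊕ K) = M1 ⊕ M2 — the shared key cancels under XOR.
byte 0: 68 XOR 80 = e8
byte 1: 27 XOR b8 = 9f
byte 2: b8 XOR ae = 16
byte 3: 86 XOR db = 5d
byte 4: 74 XOR 2c = 58
byte 5: ef XOR 66 = 89
byte 6: 20 XOR f9 = d9
byte 7: 67 XOR a8 = cf
byte 8: 72 XOR ae = dc
byte 9: 86 XOR e3 = 65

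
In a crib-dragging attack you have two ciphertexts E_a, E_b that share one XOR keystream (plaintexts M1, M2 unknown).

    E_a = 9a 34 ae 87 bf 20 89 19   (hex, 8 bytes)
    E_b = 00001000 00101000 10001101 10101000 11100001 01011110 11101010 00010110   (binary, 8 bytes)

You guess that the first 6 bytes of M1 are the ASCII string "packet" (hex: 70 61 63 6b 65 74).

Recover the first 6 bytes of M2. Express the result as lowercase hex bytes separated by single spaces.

First, E_a ⊕ E_b = (M1 ⊕ K) ⊕ (M2 ⊕ K) = M1 ⊕ M2, so the key drops out. Then M2 = (M1 ⊕ M2) ⊕ M1 over the first 6 bytes.
byte 0: (9a xor 08) xor 70 = 92 xor 70 = e2
byte 1: (34 xor 28) xor 61 = 1c xor 61 = 7d
byte 2: (ae xor 8d) xor 63 = 23 xor 63 = 40
byte 3: (87 xor a8) xor 6b = 2f xor 6b = 44
byte 4: (bf xor e1) xor 65 = 5e xor 65 = 3b
byte 5: (20 xor 5e) xor 74 = 7e xor 74 = 0a

e2 7d 40 44 3b 0a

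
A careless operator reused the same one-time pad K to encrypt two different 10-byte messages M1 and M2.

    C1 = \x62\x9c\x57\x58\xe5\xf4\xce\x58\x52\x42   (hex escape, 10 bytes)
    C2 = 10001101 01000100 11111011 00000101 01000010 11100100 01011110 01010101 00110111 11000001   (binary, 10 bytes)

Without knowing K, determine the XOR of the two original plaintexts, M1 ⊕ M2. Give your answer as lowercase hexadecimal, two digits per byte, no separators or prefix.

C1 ⊕ C2 = (M1 ⊕ K) ⊕ (M2 ⊕ K) = M1 ⊕ M2 — the shared key cancels under XOR.
 98 ^ 141 = 239
156 ^  68 = 216
 87 ^ 251 = 172
 88 ^   5 =  93
229 ^  66 = 167
244 ^ 228 =  16
206 ^  94 = 144
 88 ^  85 =  13
 82 ^  55 = 101
 66 ^ 193 = 131

efd8ac5da710900d6583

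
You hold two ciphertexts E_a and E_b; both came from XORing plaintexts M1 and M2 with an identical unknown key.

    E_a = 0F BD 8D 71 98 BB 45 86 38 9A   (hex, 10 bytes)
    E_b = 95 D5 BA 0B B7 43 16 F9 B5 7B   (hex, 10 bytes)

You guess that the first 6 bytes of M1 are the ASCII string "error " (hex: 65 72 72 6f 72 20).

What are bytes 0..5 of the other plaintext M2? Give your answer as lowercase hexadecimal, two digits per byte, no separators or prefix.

First, E_a ⊕ E_b = (M1 ⊕ K) ⊕ (M2 ⊕ K) = M1 ⊕ M2, so the key drops out. Then M2 = (M1 ⊕ M2) ⊕ M1 over the first 6 bytes.
byte 0: (0f ⊕ 95) ⊕ 65 = 9a ⊕ 65 = ff
byte 1: (bd ⊕ d5) ⊕ 72 = 68 ⊕ 72 = 1a
byte 2: (8d ⊕ ba) ⊕ 72 = 37 ⊕ 72 = 45
byte 3: (71 ⊕ 0b) ⊕ 6f = 7a ⊕ 6f = 15
byte 4: (98 ⊕ b7) ⊕ 72 = 2f ⊕ 72 = 5d
byte 5: (bb ⊕ 43) ⊕ 20 = f8 ⊕ 20 = d8

ff1a45155dd8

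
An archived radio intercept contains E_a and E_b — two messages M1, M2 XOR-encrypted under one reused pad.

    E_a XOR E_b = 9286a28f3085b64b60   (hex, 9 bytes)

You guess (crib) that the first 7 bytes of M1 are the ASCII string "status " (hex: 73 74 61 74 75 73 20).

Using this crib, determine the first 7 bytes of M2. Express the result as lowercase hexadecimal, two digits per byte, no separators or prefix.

e1f2c3fb45f696

Since E_a ⊕ E_b = M1 ⊕ M2, XORing with the guessed M1 bytes yields the corresponding M2 bytes: M2 = (E_a ⊕ E_b) ⊕ M1.
byte 0: 146 xor 115 = 225
byte 1: 134 xor 116 = 242
byte 2: 162 xor  97 = 195
byte 3: 143 xor 116 = 251
byte 4:  48 xor 117 =  69
byte 5: 133 xor 115 = 246
byte 6: 182 xor  32 = 150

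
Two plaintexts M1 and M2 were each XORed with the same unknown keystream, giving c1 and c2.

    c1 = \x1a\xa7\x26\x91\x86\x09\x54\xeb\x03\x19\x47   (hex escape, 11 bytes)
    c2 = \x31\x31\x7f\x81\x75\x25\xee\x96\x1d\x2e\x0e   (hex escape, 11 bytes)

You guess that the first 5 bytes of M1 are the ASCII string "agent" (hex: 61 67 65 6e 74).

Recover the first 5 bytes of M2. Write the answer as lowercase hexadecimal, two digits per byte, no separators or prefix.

First, c1 ⊕ c2 = (M1 ⊕ K) ⊕ (M2 ⊕ K) = M1 ⊕ M2, so the key drops out. Then M2 = (M1 ⊕ M2) ⊕ M1 over the first 5 bytes.
byte 0: (1a xor 31) xor 61 = 2b xor 61 = 4a
byte 1: (a7 xor 31) xor 67 = 96 xor 67 = f1
byte 2: (26 xor 7f) xor 65 = 59 xor 65 = 3c
byte 3: (91 xor 81) xor 6e = 10 xor 6e = 7e
byte 4: (86 xor 75) xor 74 = f3 xor 74 = 87

4af13c7e87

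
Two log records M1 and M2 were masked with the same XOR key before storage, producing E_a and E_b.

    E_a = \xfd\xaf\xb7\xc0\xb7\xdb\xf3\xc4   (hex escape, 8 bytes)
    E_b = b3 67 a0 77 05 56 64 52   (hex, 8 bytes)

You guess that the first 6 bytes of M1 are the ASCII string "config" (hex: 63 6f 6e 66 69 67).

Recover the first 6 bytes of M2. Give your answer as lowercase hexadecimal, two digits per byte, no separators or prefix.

First, E_a ⊕ E_b = (M1 ⊕ K) ⊕ (M2 ⊕ K) = M1 ⊕ M2, so the key drops out. Then M2 = (M1 ⊕ M2) ⊕ M1 over the first 6 bytes.
byte 0: (fd xor b3) xor 63 = 4e xor 63 = 2d
byte 1: (af xor 67) xor 6f = c8 xor 6f = a7
byte 2: (b7 xor a0) xor 6e = 17 xor 6e = 79
byte 3: (c0 xor 77) xor 66 = b7 xor 66 = d1
byte 4: (b7 xor 05) xor 69 = b2 xor 69 = db
byte 5: (db xor 56) xor 67 = 8d xor 67 = ea

2da779d1dbea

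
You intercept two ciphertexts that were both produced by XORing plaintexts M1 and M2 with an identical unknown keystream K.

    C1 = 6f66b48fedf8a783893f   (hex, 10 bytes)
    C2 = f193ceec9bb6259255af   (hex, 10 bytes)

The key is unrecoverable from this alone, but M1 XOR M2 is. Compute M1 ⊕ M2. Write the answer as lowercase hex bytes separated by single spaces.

C1 ⊕ C2 = (M1 ⊕ K) ⊕ (M2 ⊕ K) = M1 ⊕ M2 — the shared key cancels under XOR.
01101111 XOR 11110001 = 10011110
01100110 XOR 10010011 = 11110101
10110100 XOR 11001110 = 01111010
10001111 XOR 11101100 = 01100011
11101101 XOR 10011011 = 01110110
11111000 XOR 10110110 = 01001110
10100111 XOR 00100101 = 10000010
10000011 XOR 10010010 = 00010001
10001001 XOR 01010101 = 11011100
00111111 XOR 10101111 = 10010000

9e f5 7a 63 76 4e 82 11 dc 90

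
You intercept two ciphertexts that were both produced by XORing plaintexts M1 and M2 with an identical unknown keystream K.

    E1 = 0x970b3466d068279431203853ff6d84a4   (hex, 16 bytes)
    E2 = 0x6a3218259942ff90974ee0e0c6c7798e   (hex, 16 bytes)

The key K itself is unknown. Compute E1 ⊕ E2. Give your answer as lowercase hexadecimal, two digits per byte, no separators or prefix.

fd392c43492ad804a66ed8b339aafd2a

E1 ⊕ E2 = (M1 ⊕ K) ⊕ (M2 ⊕ K) = M1 ⊕ M2 — the shared key cancels under XOR.
10010111 ⊕ 01101010 = 11111101
00001011 ⊕ 00110010 = 00111001
00110100 ⊕ 00011000 = 00101100
01100110 ⊕ 00100101 = 01000011
11010000 ⊕ 10011001 = 01001001
01101000 ⊕ 01000010 = 00101010
00100111 ⊕ 11111111 = 11011000
10010100 ⊕ 10010000 = 00000100
00110001 ⊕ 10010111 = 10100110
00100000 ⊕ 01001110 = 01101110
00111000 ⊕ 11100000 = 11011000
01010011 ⊕ 11100000 = 10110011
11111111 ⊕ 11000110 = 00111001
01101101 ⊕ 11000111 = 10101010
10000100 ⊕ 01111001 = 11111101
10100100 ⊕ 10001110 = 00101010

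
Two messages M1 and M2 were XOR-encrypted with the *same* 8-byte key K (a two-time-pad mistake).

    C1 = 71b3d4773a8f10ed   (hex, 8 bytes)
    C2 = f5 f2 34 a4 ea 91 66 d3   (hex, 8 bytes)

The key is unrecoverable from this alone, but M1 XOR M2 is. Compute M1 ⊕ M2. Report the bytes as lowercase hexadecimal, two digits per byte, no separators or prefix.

8441e0d3d01e763e

C1 ⊕ C2 = (M1 ⊕ K) ⊕ (M2 ⊕ K) = M1 ⊕ M2 — the shared key cancels under XOR.
71 ^ f5 = 84
b3 ^ f2 = 41
d4 ^ 34 = e0
77 ^ a4 = d3
3a ^ ea = d0
8f ^ 91 = 1e
10 ^ 66 = 76
ed ^ d3 = 3e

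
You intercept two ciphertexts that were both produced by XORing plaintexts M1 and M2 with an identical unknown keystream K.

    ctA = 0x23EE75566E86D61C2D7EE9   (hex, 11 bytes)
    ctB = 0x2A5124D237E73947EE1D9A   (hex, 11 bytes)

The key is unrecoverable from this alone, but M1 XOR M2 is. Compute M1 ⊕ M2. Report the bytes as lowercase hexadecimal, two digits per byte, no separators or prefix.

09bf51845961ef5bc36373

ctA ⊕ ctB = (M1 ⊕ K) ⊕ (M2 ⊕ K) = M1 ⊕ M2 — the shared key cancels under XOR.
byte 0: 23 xor 2a = 09
byte 1: ee xor 51 = bf
byte 2: 75 xor 24 = 51
byte 3: 56 xor d2 = 84
byte 4: 6e xor 37 = 59
byte 5: 86 xor e7 = 61
byte 6: d6 xor 39 = ef
byte 7: 1c xor 47 = 5b
byte 8: 2d xor ee = c3
byte 9: 7e xor 1d = 63
byte 10: e9 xor 9a = 73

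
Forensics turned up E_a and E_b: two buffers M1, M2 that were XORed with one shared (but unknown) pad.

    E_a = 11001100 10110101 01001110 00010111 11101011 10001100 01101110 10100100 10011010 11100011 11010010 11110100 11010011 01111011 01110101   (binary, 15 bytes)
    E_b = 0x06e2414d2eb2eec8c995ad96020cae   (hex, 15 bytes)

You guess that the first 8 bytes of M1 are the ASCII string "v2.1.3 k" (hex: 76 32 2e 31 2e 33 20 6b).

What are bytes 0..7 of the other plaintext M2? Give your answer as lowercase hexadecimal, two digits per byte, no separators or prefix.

bc65216beb0da007

First, E_a ⊕ E_b = (M1 ⊕ K) ⊕ (M2 ⊕ K) = M1 ⊕ M2, so the key drops out. Then M2 = (M1 ⊕ M2) ⊕ M1 over the first 8 bytes.
byte 0: (cc ⊕ 06) ⊕ 76 = ca ⊕ 76 = bc
byte 1: (b5 ⊕ e2) ⊕ 32 = 57 ⊕ 32 = 65
byte 2: (4e ⊕ 41) ⊕ 2e = 0f ⊕ 2e = 21
byte 3: (17 ⊕ 4d) ⊕ 31 = 5a ⊕ 31 = 6b
byte 4: (eb ⊕ 2e) ⊕ 2e = c5 ⊕ 2e = eb
byte 5: (8c ⊕ b2) ⊕ 33 = 3e ⊕ 33 = 0d
byte 6: (6e ⊕ ee) ⊕ 20 = 80 ⊕ 20 = a0
byte 7: (a4 ⊕ c8) ⊕ 6b = 6c ⊕ 6b = 07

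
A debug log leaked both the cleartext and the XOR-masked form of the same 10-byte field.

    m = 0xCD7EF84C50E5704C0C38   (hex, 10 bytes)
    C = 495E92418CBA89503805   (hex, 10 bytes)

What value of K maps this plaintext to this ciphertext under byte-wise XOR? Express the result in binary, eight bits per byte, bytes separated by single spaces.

10000100 00100000 01101010 00001101 11011100 01011111 11111001 00011100 00110100 00111101

Since C = m ⊕ K, XORing both sides with m gives K = m ⊕ C.
cd xor 49 = 84
7e xor 5e = 20
f8 xor 92 = 6a
4c xor 41 = 0d
50 xor 8c = dc
e5 xor ba = 5f
70 xor 89 = f9
4c xor 50 = 1c
0c xor 38 = 34
38 xor 05 = 3d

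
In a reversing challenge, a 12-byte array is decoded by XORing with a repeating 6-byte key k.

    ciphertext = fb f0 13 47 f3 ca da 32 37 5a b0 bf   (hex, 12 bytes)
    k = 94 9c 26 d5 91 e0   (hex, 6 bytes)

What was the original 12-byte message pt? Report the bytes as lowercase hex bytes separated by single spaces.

6f 6c 35 92 62 2a 4e ae 11 8f 21 5f

The 6-byte key repeats, so the effective keystream is 94 9c 26 d5 91 e0 94 9c 26 d5 91 e0.
byte 0: fb xor 94 = 6f
byte 1: f0 xor 9c = 6c
byte 2: 13 xor 26 = 35
byte 3: 47 xor d5 = 92
byte 4: f3 xor 91 = 62
byte 5: ca xor e0 = 2a
byte 6: da xor 94 = 4e
byte 7: 32 xor 9c = ae
byte 8: 37 xor 26 = 11
byte 9: 5a xor d5 = 8f
byte 10: b0 xor 91 = 21
byte 11: bf xor e0 = 5f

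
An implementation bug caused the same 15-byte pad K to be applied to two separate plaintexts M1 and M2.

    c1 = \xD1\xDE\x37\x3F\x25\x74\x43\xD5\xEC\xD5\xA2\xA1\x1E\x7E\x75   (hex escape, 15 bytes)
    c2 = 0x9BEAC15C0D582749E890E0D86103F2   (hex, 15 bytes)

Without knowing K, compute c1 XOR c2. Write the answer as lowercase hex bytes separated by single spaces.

4a 34 f6 63 28 2c 64 9c 04 45 42 79 7f 7d 87

c1 ⊕ c2 = (M1 ⊕ K) ⊕ (M2 ⊕ K) = M1 ⊕ M2 — the shared key cancels under XOR.
d1 ⊕ 9b = 4a
de ⊕ ea = 34
37 ⊕ c1 = f6
3f ⊕ 5c = 63
25 ⊕ 0d = 28
74 ⊕ 58 = 2c
43 ⊕ 27 = 64
d5 ⊕ 49 = 9c
ec ⊕ e8 = 04
d5 ⊕ 90 = 45
a2 ⊕ e0 = 42
a1 ⊕ d8 = 79
1e ⊕ 61 = 7f
7e ⊕ 03 = 7d
75 ⊕ f2 = 87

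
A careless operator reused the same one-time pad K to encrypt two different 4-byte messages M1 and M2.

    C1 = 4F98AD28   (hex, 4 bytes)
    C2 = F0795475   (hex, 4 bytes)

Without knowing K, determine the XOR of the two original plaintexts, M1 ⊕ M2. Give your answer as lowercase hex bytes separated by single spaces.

C1 ⊕ C2 = (M1 ⊕ K) ⊕ (M2 ⊕ K) = M1 ⊕ M2 — the shared key cancels under XOR.
4f XOR f0 = bf
98 XOR 79 = e1
ad XOR 54 = f9
28 XOR 75 = 5d

bf e1 f9 5d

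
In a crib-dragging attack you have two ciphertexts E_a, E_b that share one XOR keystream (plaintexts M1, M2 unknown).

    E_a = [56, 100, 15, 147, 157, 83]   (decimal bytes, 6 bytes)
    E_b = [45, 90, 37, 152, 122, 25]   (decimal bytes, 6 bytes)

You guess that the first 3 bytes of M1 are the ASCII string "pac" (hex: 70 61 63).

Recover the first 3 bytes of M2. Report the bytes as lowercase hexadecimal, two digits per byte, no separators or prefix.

655f49

First, E_a ⊕ E_b = (M1 ⊕ K) ⊕ (M2 ⊕ K) = M1 ⊕ M2, so the key drops out. Then M2 = (M1 ⊕ M2) ⊕ M1 over the first 3 bytes.
byte 0: (38 xor 2d) xor 70 = 15 xor 70 = 65
byte 1: (64 xor 5a) xor 61 = 3e xor 61 = 5f
byte 2: (0f xor 25) xor 63 = 2a xor 63 = 49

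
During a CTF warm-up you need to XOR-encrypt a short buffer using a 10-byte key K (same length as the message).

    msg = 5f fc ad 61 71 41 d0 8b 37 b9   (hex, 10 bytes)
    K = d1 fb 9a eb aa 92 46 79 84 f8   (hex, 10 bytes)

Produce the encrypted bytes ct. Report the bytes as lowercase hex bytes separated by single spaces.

XOR is its own inverse, so applying the key byte-wise gives the result directly.
01011111 ^ 11010001 = 10001110
11111100 ^ 11111011 = 00000111
10101101 ^ 10011010 = 00110111
01100001 ^ 11101011 = 10001010
01110001 ^ 10101010 = 11011011
01000001 ^ 10010010 = 11010011
11010000 ^ 01000110 = 10010110
10001011 ^ 01111001 = 11110010
00110111 ^ 10000100 = 10110011
10111001 ^ 11111000 = 01000001

8e 07 37 8a db d3 96 f2 b3 41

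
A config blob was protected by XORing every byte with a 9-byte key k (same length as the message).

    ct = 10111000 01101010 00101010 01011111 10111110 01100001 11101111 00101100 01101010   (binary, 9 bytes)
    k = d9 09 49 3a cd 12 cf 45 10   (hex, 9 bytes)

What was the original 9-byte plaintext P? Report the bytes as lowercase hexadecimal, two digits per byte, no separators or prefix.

XOR is its own inverse, so applying the key byte-wise gives the result directly.
184 xor 217 =  97
106 xor   9 =  99
 42 xor  73 =  99
 95 xor  58 = 101
190 xor 205 = 115
 97 xor  18 = 115
239 xor 207 =  32
 44 xor  69 = 105
106 xor  16 = 122

61636365737320697a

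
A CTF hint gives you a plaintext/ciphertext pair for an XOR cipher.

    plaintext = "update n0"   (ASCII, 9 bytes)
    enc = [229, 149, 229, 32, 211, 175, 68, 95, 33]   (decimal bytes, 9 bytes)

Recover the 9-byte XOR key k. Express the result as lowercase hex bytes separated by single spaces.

Since enc = plaintext ⊕ k, XORing both sides with plaintext gives k = plaintext ⊕ enc.
75 ^ e5 = 90
70 ^ 95 = e5
64 ^ e5 = 81
61 ^ 20 = 41
74 ^ d3 = a7
65 ^ af = ca
20 ^ 44 = 64
6e ^ 5f = 31
30 ^ 21 = 11

90 e5 81 41 a7 ca 64 31 11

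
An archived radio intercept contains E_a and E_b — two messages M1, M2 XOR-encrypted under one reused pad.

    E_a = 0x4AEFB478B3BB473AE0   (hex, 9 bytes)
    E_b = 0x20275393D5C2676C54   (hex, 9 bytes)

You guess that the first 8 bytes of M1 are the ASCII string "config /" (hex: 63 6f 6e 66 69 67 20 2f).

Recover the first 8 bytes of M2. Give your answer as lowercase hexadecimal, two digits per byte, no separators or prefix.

09a7898d0f1e0079

First, E_a ⊕ E_b = (M1 ⊕ K) ⊕ (M2 ⊕ K) = M1 ⊕ M2, so the key drops out. Then M2 = (M1 ⊕ M2) ⊕ M1 over the first 8 bytes.
byte 0: (4a XOR 20) XOR 63 = 6a XOR 63 = 09
byte 1: (ef XOR 27) XOR 6f = c8 XOR 6f = a7
byte 2: (b4 XOR 53) XOR 6e = e7 XOR 6e = 89
byte 3: (78 XOR 93) XOR 66 = eb XOR 66 = 8d
byte 4: (b3 XOR d5) XOR 69 = 66 XOR 69 = 0f
byte 5: (bb XOR c2) XOR 67 = 79 XOR 67 = 1e
byte 6: (47 XOR 67) XOR 20 = 20 XOR 20 = 00
byte 7: (3a XOR 6c) XOR 2f = 56 XOR 2f = 79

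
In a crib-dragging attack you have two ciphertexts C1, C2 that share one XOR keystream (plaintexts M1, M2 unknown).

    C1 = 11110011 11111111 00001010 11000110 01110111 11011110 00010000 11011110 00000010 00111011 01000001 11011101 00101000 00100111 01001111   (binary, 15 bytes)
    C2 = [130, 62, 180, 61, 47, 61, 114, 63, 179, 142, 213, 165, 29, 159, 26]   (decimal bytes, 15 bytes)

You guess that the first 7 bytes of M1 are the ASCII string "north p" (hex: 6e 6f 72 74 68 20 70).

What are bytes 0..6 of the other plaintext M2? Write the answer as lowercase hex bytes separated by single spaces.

1f ae cc 8f 30 c3 12

First, C1 ⊕ C2 = (M1 ⊕ K) ⊕ (M2 ⊕ K) = M1 ⊕ M2, so the key drops out. Then M2 = (M1 ⊕ M2) ⊕ M1 over the first 7 bytes.
byte 0: (f3 ⊕ 82) ⊕ 6e = 71 ⊕ 6e = 1f
byte 1: (ff ⊕ 3e) ⊕ 6f = c1 ⊕ 6f = ae
byte 2: (0a ⊕ b4) ⊕ 72 = be ⊕ 72 = cc
byte 3: (c6 ⊕ 3d) ⊕ 74 = fb ⊕ 74 = 8f
byte 4: (77 ⊕ 2f) ⊕ 68 = 58 ⊕ 68 = 30
byte 5: (de ⊕ 3d) ⊕ 20 = e3 ⊕ 20 = c3
byte 6: (10 ⊕ 72) ⊕ 70 = 62 ⊕ 70 = 12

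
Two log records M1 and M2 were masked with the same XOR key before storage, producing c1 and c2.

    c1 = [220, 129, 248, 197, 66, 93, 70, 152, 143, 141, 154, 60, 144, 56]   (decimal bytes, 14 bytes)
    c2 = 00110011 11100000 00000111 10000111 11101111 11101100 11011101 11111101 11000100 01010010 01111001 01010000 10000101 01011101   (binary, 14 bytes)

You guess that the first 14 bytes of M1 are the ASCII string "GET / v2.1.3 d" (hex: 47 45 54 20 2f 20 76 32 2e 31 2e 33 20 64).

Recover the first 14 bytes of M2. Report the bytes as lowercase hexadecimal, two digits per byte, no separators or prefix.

First, c1 ⊕ c2 = (M1 ⊕ K) ⊕ (M2 ⊕ K) = M1 ⊕ M2, so the key drops out. Then M2 = (M1 ⊕ M2) ⊕ M1 over the first 14 bytes.
byte 0: (dc ⊕ 33) ⊕ 47 = ef ⊕ 47 = a8
byte 1: (81 ⊕ e0) ⊕ 45 = 61 ⊕ 45 = 24
byte 2: (f8 ⊕ 07) ⊕ 54 = ff ⊕ 54 = ab
byte 3: (c5 ⊕ 87) ⊕ 20 = 42 ⊕ 20 = 62
byte 4: (42 ⊕ ef) ⊕ 2f = ad ⊕ 2f = 82
byte 5: (5d ⊕ ec) ⊕ 20 = b1 ⊕ 20 = 91
byte 6: (46 ⊕ dd) ⊕ 76 = 9b ⊕ 76 = ed
byte 7: (98 ⊕ fd) ⊕ 32 = 65 ⊕ 32 = 57
byte 8: (8f ⊕ c4) ⊕ 2e = 4b ⊕ 2e = 65
byte 9: (8d ⊕ 52) ⊕ 31 = df ⊕ 31 = ee
byte 10: (9a ⊕ 79) ⊕ 2e = e3 ⊕ 2e = cd
byte 11: (3c ⊕ 50) ⊕ 33 = 6c ⊕ 33 = 5f
byte 12: (90 ⊕ 85) ⊕ 20 = 15 ⊕ 20 = 35
byte 13: (38 ⊕ 5d) ⊕ 64 = 65 ⊕ 64 = 01

a824ab628291ed5765eecd5f3501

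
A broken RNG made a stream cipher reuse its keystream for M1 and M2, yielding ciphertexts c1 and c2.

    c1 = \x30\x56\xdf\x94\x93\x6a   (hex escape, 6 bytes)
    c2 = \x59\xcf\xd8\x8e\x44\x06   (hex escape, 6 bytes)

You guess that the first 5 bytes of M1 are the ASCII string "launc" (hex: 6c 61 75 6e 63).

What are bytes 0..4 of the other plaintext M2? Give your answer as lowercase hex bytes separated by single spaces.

05 f8 72 74 b4

First, c1 ⊕ c2 = (M1 ⊕ K) ⊕ (M2 ⊕ K) = M1 ⊕ M2, so the key drops out. Then M2 = (M1 ⊕ M2) ⊕ M1 over the first 5 bytes.
byte 0: (30 xor 59) xor 6c = 69 xor 6c = 05
byte 1: (56 xor cf) xor 61 = 99 xor 61 = f8
byte 2: (df xor d8) xor 75 = 07 xor 75 = 72
byte 3: (94 xor 8e) xor 6e = 1a xor 6e = 74
byte 4: (93 xor 44) xor 63 = d7 xor 63 = b4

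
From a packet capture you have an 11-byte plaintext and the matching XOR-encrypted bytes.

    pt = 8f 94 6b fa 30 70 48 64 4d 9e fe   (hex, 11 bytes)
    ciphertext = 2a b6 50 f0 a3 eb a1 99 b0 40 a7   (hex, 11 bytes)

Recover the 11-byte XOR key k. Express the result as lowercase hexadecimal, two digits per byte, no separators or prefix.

Since ciphertext = pt ⊕ k, XORing both sides with pt gives k = pt ⊕ ciphertext.
byte 0: 143 ^  42 = 165
byte 1: 148 ^ 182 =  34
byte 2: 107 ^  80 =  59
byte 3: 250 ^ 240 =  10
byte 4:  48 ^ 163 = 147
byte 5: 112 ^ 235 = 155
byte 6:  72 ^ 161 = 233
byte 7: 100 ^ 153 = 253
byte 8:  77 ^ 176 = 253
byte 9: 158 ^  64 = 222
byte 10: 254 ^ 167 =  89

a5223b0a939be9fdfdde59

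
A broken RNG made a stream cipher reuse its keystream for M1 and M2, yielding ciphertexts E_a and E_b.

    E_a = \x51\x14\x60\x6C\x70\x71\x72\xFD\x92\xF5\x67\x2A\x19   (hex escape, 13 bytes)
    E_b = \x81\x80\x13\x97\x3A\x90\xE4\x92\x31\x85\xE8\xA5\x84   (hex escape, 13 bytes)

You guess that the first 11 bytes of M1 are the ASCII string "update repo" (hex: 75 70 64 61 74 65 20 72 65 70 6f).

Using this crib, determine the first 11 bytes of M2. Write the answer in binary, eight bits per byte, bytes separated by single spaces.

First, E_a ⊕ E_b = (M1 ⊕ K) ⊕ (M2 ⊕ K) = M1 ⊕ M2, so the key drops out. Then M2 = (M1 ⊕ M2) ⊕ M1 over the first 11 bytes.
byte 0: (51 xor 81) xor 75 = d0 xor 75 = a5
byte 1: (14 xor 80) xor 70 = 94 xor 70 = e4
byte 2: (60 xor 13) xor 64 = 73 xor 64 = 17
byte 3: (6c xor 97) xor 61 = fb xor 61 = 9a
byte 4: (70 xor 3a) xor 74 = 4a xor 74 = 3e
byte 5: (71 xor 90) xor 65 = e1 xor 65 = 84
byte 6: (72 xor e4) xor 20 = 96 xor 20 = b6
byte 7: (fd xor 92) xor 72 = 6f xor 72 = 1d
byte 8: (92 xor 31) xor 65 = a3 xor 65 = c6
byte 9: (f5 xor 85) xor 70 = 70 xor 70 = 00
byte 10: (67 xor e8) xor 6f = 8f xor 6f = e0

10100101 11100100 00010111 10011010 00111110 10000100 10110110 00011101 11000110 00000000 11100000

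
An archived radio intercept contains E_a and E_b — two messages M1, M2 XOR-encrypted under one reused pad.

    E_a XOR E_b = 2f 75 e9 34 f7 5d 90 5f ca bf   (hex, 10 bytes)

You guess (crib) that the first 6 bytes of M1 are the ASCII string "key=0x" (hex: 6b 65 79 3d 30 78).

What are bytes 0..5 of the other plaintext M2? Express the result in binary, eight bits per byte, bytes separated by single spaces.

01000100 00010000 10010000 00001001 11000111 00100101

Since E_a ⊕ E_b = M1 ⊕ M2, XORing with the guessed M1 bytes yields the corresponding M2 bytes: M2 = (E_a ⊕ E_b) ⊕ M1.
2f ^ 6b = 44
75 ^ 65 = 10
e9 ^ 79 = 90
34 ^ 3d = 09
f7 ^ 30 = c7
5d ^ 78 = 25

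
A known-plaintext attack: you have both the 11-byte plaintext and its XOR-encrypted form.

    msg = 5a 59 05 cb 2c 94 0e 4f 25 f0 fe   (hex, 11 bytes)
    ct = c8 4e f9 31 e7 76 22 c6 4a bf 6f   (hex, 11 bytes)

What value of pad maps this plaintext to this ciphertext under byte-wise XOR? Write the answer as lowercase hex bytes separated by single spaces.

Since ct = msg ⊕ pad, XORing both sides with msg gives pad = msg ⊕ ct.
byte 0: 5a ^ c8 = 92
byte 1: 59 ^ 4e = 17
byte 2: 05 ^ f9 = fc
byte 3: cb ^ 31 = fa
byte 4: 2c ^ e7 = cb
byte 5: 94 ^ 76 = e2
byte 6: 0e ^ 22 = 2c
byte 7: 4f ^ c6 = 89
byte 8: 25 ^ 4a = 6f
byte 9: f0 ^ bf = 4f
byte 10: fe ^ 6f = 91

92 17 fc fa cb e2 2c 89 6f 4f 91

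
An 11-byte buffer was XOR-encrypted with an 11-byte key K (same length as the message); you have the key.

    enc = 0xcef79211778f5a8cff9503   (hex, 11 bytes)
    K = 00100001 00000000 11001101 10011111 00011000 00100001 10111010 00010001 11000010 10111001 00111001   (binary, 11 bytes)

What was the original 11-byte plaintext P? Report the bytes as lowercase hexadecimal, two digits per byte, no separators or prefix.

eff75f8e6faee09d3d2c3a

ce ^ 21 = ef
f7 ^ 00 = f7
92 ^ cd = 5f
11 ^ 9f = 8e
77 ^ 18 = 6f
8f ^ 21 = ae
5a ^ ba = e0
8c ^ 11 = 9d
ff ^ c2 = 3d
95 ^ b9 = 2c
03 ^ 39 = 3a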